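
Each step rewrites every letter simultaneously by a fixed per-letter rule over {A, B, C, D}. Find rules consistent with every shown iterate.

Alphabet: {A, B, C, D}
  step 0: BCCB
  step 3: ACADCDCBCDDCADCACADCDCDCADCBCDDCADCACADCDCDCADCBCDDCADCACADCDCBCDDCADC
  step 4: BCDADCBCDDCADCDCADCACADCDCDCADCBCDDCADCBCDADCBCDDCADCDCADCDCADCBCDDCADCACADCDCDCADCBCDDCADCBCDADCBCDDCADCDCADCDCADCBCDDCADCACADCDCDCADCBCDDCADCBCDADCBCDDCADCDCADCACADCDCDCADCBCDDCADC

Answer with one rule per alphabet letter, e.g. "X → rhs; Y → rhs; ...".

A->BCD, B->AC, C->ADC, D->DC

  step 3 ⇒ step 4: ACADCDCBCDDCADCACADCDCDCADCBCDDCADCACADCDCDCADCBCDDCADCACADCDCBCDDCADC ⇒ BCD·ADC·BCD·DC·ADC·DC·ADC·AC·ADC·DC·DC·ADC·BCD·DC·ADC·BCD·ADC·BCD·DC·ADC·DC·ADC·DC·ADC·BCD·DC·ADC·AC·ADC·DC·DC·ADC·BCD·DC·ADC·BCD·ADC·BCD·DC·ADC·DC·ADC·DC·ADC·BCD·DC·ADC·AC·ADC·DC·DC·ADC·BCD·DC·ADC·BCD·ADC·BCD·DC·ADC·DC·ADC·AC·ADC·DC·DC·ADC·BCD·DC·ADC
    A ↦ BCD
    B ↦ AC
    C ↦ ADC
    D ↦ DC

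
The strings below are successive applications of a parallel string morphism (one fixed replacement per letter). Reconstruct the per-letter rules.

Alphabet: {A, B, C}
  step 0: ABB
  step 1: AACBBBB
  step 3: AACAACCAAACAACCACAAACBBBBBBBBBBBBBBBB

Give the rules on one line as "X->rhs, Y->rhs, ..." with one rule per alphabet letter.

  step 0 ⇒ step 1: ABB ⇒ AAC·BB·BB
    A ↦ AAC
    B ↦ BB
    C ↦ CA  (constrained at step 1)

A->AAC, B->BB, C->CA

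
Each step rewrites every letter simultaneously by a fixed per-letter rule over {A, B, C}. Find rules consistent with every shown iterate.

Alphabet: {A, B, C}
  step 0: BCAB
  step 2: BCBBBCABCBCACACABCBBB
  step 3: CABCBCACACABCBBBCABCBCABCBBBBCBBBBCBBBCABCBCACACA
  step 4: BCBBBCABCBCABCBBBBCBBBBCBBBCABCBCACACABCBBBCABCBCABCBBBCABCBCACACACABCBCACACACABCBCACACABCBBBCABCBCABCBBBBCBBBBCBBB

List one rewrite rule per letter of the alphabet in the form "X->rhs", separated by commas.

A->BB, B->CA, C->BCB

  step 3 ⇒ step 4: CABCBCACACABCBBBCABCBCABCBBBBCBBBBCBBBCABCBCACACA ⇒ BCB·BB·CA·BCB·CA·BCB·BB·BCB·BB·BCB·BB·CA·BCB·CA·CA·CA·BCB·BB·CA·BCB·CA·BCB·BB·CA·BCB·CA·CA·CA·CA·BCB·CA·CA·CA·CA·BCB·CA·CA·CA·BCB·BB·CA·BCB·CA·BCB·BB·BCB·BB·BCB·BB
    A ↦ BB
    B ↦ CA
    C ↦ BCB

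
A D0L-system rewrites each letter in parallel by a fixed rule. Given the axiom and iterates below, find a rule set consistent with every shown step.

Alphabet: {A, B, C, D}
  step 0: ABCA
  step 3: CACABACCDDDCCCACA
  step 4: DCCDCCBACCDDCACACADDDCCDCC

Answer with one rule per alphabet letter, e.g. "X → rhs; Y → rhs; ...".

  step 3 ⇒ step 4: CACABACCDDDCCCACA ⇒ D·CC·D·CC·BA·CC·D·D·CA·CA·CA·D·D·D·CC·D·CC
    A ↦ CC
    B ↦ BA
    C ↦ D
    D ↦ CA

A->CC, B->BA, C->D, D->CA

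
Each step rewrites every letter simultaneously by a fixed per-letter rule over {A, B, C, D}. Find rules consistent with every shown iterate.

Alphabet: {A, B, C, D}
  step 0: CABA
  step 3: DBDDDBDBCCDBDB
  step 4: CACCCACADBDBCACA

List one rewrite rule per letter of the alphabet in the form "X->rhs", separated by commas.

A->DD, B->A, C->DB, D->C

  step 3 ⇒ step 4: DBDDDBDBCCDBDB ⇒ C·A·C·C·C·A·C·A·DB·DB·C·A·C·A
    B ↦ A
    C ↦ DB
    D ↦ C
    A ↦ DD  (constrained at step 0)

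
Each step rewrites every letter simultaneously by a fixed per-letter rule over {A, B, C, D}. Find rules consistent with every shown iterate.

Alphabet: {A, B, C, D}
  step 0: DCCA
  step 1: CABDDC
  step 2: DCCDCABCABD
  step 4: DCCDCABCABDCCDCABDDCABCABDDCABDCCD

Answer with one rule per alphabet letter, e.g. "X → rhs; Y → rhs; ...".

A->C, B->CD, C->D, D->CAB

  step 1 ⇒ step 2: CABDDC ⇒ D·C·CD·CAB·CAB·D
    A ↦ C
    B ↦ CD
    C ↦ D
    D ↦ CAB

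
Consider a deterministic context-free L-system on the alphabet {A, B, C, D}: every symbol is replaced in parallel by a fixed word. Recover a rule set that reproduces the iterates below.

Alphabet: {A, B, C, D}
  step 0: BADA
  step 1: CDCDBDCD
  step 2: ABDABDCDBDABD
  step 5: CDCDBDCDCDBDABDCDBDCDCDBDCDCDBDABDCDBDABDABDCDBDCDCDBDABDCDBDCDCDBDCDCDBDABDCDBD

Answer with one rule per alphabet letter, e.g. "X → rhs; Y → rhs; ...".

A->CD, B->CD, C->A, D->BD

  step 1 ⇒ step 2: CDCDBDCD ⇒ A·BD·A·BD·CD·BD·A·BD
    B ↦ CD
    C ↦ A
    D ↦ BD
  step 0 ⇒ step 1: BADA ⇒ CD·CD·BD·CD
    A ↦ CD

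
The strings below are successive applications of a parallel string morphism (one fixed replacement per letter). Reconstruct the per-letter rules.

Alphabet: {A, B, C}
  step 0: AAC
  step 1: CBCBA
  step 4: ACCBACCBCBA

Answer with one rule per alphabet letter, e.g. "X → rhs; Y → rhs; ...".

  step 0 ⇒ step 1: AAC ⇒ CB·CB·A
    A ↦ CB
    C ↦ A
    B ↦ C  (constrained at step 1)

A->CB, B->C, C->A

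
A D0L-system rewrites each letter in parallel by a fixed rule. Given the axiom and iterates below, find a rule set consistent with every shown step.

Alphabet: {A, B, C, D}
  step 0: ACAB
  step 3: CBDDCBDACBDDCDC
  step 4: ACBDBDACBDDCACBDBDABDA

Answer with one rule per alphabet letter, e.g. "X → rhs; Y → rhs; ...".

  step 3 ⇒ step 4: CBDDCBDACBDDCDC ⇒ A·C·BD·BD·A·C·BD·DC·A·C·BD·BD·A·BD·A
    A ↦ DC
    B ↦ C
    C ↦ A
    D ↦ BD

A->DC, B->C, C->A, D->BD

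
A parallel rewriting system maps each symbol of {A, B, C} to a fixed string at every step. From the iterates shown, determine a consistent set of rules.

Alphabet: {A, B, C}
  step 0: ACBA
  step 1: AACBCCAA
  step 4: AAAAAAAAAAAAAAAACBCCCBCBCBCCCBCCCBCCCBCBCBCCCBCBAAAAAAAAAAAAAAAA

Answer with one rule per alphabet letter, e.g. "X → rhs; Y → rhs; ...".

A->AA, B->CC, C->CB

  step 0 ⇒ step 1: ACBA ⇒ AA·CB·CC·AA
    A ↦ AA
    B ↦ CC
    C ↦ CB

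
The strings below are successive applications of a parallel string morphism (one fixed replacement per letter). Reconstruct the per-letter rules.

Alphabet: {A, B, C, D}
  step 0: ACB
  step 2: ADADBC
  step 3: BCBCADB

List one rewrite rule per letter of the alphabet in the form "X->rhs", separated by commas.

  step 2 ⇒ step 3: ADADBC ⇒ B·C·B·C·AD·B
    A ↦ B
    B ↦ AD
    C ↦ B
    D ↦ C

A->B, B->AD, C->B, D->C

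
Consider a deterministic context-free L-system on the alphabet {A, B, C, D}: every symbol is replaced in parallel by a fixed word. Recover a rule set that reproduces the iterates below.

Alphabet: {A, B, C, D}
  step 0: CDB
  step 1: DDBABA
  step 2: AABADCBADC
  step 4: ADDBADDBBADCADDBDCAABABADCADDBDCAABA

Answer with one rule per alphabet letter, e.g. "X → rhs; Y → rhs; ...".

  step 1 ⇒ step 2: DDBABA ⇒ A·A·BA·DC·BA·DC
    A ↦ DC
    B ↦ BA
    D ↦ A
  step 0 ⇒ step 1: CDB ⇒ DDB·A·BA
    C ↦ DDB

A->DC, B->BA, C->DDB, D->A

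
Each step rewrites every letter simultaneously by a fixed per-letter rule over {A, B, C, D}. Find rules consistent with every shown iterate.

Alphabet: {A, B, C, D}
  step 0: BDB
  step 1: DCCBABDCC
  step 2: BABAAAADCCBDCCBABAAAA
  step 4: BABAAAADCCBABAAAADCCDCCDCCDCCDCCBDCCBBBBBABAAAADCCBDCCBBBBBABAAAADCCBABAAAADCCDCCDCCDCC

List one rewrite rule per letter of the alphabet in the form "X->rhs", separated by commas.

A->B, B->DCC, C->AA, D->BAB

  step 1 ⇒ step 2: DCCBABDCC ⇒ BAB·AA·AA·DCC·B·DCC·BAB·AA·AA
    A ↦ B
    B ↦ DCC
    C ↦ AA
    D ↦ BAB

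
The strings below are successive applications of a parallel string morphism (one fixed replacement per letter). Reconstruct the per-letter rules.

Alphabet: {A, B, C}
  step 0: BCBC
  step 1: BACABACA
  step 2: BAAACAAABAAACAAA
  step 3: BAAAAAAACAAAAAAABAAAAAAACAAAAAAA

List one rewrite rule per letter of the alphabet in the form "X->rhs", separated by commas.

  step 2 ⇒ step 3: BAAACAAABAAACAAA ⇒ BA·AA·AA·AA·CA·AA·AA·AA·BA·AA·AA·AA·CA·AA·AA·AA
    A ↦ AA
    B ↦ BA
    C ↦ CA

A->AA, B->BA, C->CA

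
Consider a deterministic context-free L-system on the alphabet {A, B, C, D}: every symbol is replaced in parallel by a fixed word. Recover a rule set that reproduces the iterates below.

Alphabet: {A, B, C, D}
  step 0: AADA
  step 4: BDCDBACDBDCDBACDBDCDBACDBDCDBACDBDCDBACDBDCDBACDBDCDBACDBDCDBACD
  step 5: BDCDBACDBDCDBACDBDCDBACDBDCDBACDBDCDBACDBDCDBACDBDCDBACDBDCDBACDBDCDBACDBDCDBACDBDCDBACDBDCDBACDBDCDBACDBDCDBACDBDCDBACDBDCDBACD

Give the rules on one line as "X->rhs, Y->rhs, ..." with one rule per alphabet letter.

  step 4 ⇒ step 5: BDCDBACDBDCDBACDBDCDBACDBDCDBACDBDCDBACDBDCDBACDBDCDBACDBDCDBACD ⇒ BD·CD·BA·CD·BD·CD·BA·CD·BD·CD·BA·CD·BD·CD·BA·CD·BD·CD·BA·CD·BD·CD·BA·CD·BD·CD·BA·CD·BD·CD·BA·CD·BD·CD·BA·CD·BD·CD·BA·CD·BD·CD·BA·CD·BD·CD·BA·CD·BD·CD·BA·CD·BD·CD·BA·CD·BD·CD·BA·CD·BD·CD·BA·CD
    A ↦ CD
    B ↦ BD
    C ↦ BA
    D ↦ CD

A->CD, B->BD, C->BA, D->CD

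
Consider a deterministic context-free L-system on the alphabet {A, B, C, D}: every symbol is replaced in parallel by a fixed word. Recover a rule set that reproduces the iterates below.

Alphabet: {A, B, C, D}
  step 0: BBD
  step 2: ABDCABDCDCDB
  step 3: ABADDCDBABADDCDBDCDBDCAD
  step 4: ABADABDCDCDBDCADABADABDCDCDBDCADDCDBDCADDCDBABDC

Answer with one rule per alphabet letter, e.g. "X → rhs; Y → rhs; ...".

A->AB, B->AD, C->DB, D->DC

  step 3 ⇒ step 4: ABADDCDBABADDCDBDCDBDCAD ⇒ AB·AD·AB·DC·DC·DB·DC·AD·AB·AD·AB·DC·DC·DB·DC·AD·DC·DB·DC·AD·DC·DB·AB·DC
    A ↦ AB
    B ↦ AD
    C ↦ DB
    D ↦ DC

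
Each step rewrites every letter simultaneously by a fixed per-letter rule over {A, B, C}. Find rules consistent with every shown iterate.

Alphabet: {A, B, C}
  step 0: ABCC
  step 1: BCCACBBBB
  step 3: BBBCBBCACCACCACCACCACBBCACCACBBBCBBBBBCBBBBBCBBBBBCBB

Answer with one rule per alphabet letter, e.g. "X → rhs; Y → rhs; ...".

  step 0 ⇒ step 1: ABCC ⇒ BC·CAC·BB·BB
    A ↦ BC
    B ↦ CAC
    C ↦ BB

A->BC, B->CAC, C->BB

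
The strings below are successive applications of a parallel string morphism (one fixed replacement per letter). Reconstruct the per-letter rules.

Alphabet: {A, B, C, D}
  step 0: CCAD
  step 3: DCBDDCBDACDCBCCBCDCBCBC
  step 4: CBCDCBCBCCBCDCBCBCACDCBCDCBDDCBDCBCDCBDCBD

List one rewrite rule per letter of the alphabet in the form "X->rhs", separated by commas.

A->AC, B->CB, C->D, D->CBC

  step 3 ⇒ step 4: DCBDDCBDACDCBCCBCDCBCBC ⇒ CBC·D·CB·CBC·CBC·D·CB·CBC·AC·D·CBC·D·CB·D·D·CB·D·CBC·D·CB·D·CB·D
    A ↦ AC
    B ↦ CB
    C ↦ D
    D ↦ CBC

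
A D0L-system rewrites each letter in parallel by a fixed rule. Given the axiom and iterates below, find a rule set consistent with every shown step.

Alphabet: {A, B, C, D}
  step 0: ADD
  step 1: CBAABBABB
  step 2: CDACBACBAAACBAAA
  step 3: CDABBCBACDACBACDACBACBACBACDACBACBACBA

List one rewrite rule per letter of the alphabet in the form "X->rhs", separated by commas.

  step 2 ⇒ step 3: CDACBACBAAACBAAA ⇒ CD·ABB·CBA·CD·A·CBA·CD·A·CBA·CBA·CBA·CD·A·CBA·CBA·CBA
    A ↦ CBA
    B ↦ A
    C ↦ CD
    D ↦ ABB

A->CBA, B->A, C->CD, D->ABB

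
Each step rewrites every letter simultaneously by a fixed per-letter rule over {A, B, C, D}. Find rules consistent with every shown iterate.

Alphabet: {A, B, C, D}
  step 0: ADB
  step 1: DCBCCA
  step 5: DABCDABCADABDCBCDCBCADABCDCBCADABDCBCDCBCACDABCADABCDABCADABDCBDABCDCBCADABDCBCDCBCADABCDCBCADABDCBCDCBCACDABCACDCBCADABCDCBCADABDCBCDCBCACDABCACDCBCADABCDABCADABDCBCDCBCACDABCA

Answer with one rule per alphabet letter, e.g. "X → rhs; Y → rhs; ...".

A->DCB, B->CA, C->DAB, D->C

  step 0 ⇒ step 1: ADB ⇒ DCB·C·CA
    A ↦ DCB
    B ↦ CA
    D ↦ C
    C ↦ DAB  (constrained at step 1)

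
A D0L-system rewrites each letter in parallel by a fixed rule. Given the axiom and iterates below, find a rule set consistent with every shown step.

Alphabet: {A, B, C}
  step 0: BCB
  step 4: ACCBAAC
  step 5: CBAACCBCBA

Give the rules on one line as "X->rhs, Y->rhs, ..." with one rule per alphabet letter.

A->CB, B->C, C->A

  step 4 ⇒ step 5: ACCBAAC ⇒ CB·A·A·C·CB·CB·A
    A ↦ CB
    B ↦ C
    C ↦ A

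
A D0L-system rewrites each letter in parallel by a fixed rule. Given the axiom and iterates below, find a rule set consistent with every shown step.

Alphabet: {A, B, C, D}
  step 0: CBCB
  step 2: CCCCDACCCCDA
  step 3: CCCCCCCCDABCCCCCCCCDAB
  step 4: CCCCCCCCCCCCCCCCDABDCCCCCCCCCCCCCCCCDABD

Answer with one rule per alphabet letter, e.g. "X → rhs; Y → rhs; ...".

  step 3 ⇒ step 4: CCCCCCCCDABCCCCCCCCDAB ⇒ CC·CC·CC·CC·CC·CC·CC·CC·DA·B·D·CC·CC·CC·CC·CC·CC·CC·CC·DA·B·D
    A ↦ B
    B ↦ D
    C ↦ CC
    D ↦ DA

A->B, B->D, C->CC, D->DA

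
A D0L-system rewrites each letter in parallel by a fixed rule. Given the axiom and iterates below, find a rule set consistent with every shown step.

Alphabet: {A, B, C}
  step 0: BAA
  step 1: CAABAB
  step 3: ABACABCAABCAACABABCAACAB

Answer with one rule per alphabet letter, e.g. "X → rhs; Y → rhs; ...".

  step 0 ⇒ step 1: BAA ⇒ CA·AB·AB
    A ↦ AB
    B ↦ CA
    C ↦ AC  (constrained at step 1)

A->AB, B->CA, C->AC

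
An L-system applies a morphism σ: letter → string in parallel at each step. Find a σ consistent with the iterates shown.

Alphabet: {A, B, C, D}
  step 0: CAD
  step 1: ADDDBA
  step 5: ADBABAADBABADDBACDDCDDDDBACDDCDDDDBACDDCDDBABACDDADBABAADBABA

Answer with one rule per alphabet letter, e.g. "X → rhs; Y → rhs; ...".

A->DD, B->C, C->AD, D->BA

  step 0 ⇒ step 1: CAD ⇒ AD·DD·BA
    A ↦ DD
    C ↦ AD
    D ↦ BA
    B ↦ C  (constrained at step 1)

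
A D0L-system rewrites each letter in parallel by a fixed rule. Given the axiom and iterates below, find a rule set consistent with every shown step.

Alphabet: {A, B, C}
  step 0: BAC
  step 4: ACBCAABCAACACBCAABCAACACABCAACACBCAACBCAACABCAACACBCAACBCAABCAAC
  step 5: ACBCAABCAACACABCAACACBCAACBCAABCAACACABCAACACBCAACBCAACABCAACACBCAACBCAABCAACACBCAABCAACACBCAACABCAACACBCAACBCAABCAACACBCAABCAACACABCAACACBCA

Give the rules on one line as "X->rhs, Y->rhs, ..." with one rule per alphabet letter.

  step 4 ⇒ step 5: ACBCAABCAACACBCAABCAACACABCAACACBCAACBCAACABCAACACBCAACBCAABCAAC ⇒ AC·BCA·A·BCA·AC·AC·A·BCA·AC·AC·BCA·AC·BCA·A·BCA·AC·AC·A·BCA·AC·AC·BCA·AC·BCA·AC·A·BCA·AC·AC·BCA·AC·BCA·A·BCA·AC·AC·BCA·A·BCA·AC·AC·BCA·AC·A·BCA·AC·AC·BCA·AC·BCA·A·BCA·AC·AC·BCA·A·BCA·AC·AC·A·BCA·AC·AC·BCA
    A ↦ AC
    B ↦ A
    C ↦ BCA

A->AC, B->A, C->BCA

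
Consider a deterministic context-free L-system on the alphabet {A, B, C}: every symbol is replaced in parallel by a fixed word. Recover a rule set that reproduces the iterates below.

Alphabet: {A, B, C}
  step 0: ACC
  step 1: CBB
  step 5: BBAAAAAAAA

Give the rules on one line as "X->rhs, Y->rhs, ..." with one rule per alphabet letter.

A->C, B->AA, C->B

  step 0 ⇒ step 1: ACC ⇒ C·B·B
    A ↦ C
    C ↦ B
    B ↦ AA  (constrained at step 1)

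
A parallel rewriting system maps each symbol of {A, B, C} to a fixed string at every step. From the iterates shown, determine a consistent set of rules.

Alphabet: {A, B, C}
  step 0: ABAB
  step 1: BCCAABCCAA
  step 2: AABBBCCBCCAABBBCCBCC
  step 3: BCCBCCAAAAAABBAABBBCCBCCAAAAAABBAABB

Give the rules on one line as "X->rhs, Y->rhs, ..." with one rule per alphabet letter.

A->BCC, B->AA, C->B

  step 2 ⇒ step 3: AABBBCCBCCAABBBCCBCC ⇒ BCC·BCC·AA·AA·AA·B·B·AA·B·B·BCC·BCC·AA·AA·AA·B·B·AA·B·B
    A ↦ BCC
    B ↦ AA
    C ↦ B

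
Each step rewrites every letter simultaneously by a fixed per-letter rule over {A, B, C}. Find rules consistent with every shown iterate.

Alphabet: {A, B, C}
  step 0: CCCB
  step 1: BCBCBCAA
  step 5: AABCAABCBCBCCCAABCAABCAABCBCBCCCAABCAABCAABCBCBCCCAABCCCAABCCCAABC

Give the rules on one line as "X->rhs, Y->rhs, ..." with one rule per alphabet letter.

  step 0 ⇒ step 1: CCCB ⇒ BC·BC·BC·AA
    B ↦ AA
    C ↦ BC
    A ↦ C  (constrained at step 1)

A->C, B->AA, C->BC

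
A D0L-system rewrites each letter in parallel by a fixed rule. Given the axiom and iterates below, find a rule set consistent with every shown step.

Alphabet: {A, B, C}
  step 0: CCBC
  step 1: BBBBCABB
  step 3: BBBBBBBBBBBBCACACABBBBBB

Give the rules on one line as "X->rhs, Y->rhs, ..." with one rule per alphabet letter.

  step 0 ⇒ step 1: CCBC ⇒ BB·BB·CA·BB
    B ↦ CA
    C ↦ BB
    A ↦ B  (constrained at step 1)

A->B, B->CA, C->BB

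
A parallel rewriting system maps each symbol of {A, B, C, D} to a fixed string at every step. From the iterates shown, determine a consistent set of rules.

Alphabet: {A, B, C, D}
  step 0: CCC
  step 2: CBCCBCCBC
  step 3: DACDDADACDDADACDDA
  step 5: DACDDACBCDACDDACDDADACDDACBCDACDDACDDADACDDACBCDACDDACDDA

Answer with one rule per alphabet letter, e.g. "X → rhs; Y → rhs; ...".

  step 2 ⇒ step 3: CBCCBCCBC ⇒ DA·CD·DA·DA·CD·DA·DA·CD·DA
    B ↦ CD
    C ↦ DA
    A ↦ C  (constrained at step 3)
    D ↦ CB  (constrained at step 3)

A->C, B->CD, C->DA, D->CB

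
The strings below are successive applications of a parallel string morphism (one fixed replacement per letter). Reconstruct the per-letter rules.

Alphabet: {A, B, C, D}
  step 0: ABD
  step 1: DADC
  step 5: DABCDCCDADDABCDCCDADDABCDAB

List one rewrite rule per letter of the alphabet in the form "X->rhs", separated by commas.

A->D, B->AD, C->DAB, D->C

  step 0 ⇒ step 1: ABD ⇒ D·AD·C
    A ↦ D
    B ↦ AD
    D ↦ C
    C ↦ DAB  (constrained at step 1)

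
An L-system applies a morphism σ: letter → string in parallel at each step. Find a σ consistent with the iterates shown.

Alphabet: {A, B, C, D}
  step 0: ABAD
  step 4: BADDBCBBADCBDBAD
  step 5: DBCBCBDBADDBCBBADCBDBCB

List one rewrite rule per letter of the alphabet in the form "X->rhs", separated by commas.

  step 4 ⇒ step 5: BADDBCBBADCBDBAD ⇒ D·B·CB·CB·D·BA·D·D·B·CB·BA·D·CB·D·B·CB
    A ↦ B
    B ↦ D
    C ↦ BA
    D ↦ CB

A->B, B->D, C->BA, D->CB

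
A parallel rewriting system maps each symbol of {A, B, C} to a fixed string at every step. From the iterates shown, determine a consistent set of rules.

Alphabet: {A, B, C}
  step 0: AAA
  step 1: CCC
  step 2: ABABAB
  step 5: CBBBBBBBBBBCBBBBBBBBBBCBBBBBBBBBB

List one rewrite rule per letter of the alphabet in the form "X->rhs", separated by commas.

  step 1 ⇒ step 2: CCC ⇒ AB·AB·AB
    C ↦ AB
  step 0 ⇒ step 1: AAA ⇒ C·C·C
    A ↦ C
    B ↦ BB  (constrained at step 2)

A->C, B->BB, C->AB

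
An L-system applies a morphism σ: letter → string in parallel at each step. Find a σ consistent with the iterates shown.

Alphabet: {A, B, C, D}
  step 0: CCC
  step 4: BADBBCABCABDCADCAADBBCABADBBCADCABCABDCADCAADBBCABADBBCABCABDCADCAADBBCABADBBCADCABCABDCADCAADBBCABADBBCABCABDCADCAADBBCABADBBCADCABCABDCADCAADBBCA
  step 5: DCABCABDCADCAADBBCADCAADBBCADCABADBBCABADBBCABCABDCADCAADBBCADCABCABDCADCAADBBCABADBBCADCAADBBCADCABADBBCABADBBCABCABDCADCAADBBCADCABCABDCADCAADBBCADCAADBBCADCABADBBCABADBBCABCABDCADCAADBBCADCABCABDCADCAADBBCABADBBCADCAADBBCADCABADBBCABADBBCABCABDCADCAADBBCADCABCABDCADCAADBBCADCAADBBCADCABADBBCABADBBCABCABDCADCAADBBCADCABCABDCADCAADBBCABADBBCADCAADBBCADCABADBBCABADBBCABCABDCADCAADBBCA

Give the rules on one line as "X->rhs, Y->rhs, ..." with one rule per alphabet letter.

A->BCA, B->DCA, C->ADB, D->B

  step 4 ⇒ step 5: BADBBCABCABDCADCAADBBCABADBBCADCABCABDCADCAADBBCABADBBCABCABDCADCAADBBCABADBBCADCABCABDCADCAADBBCABADBBCABCABDCADCAADBBCABADBBCADCABCABDCADCAADBBCA ⇒ DCA·BCA·B·DCA·DCA·ADB·BCA·DCA·ADB·BCA·DCA·B·ADB·BCA·B·ADB·BCA·BCA·B·DCA·DCA·ADB·BCA·DCA·BCA·B·DCA·DCA·ADB·BCA·B·ADB·BCA·DCA·ADB·BCA·DCA·B·ADB·BCA·B·ADB·BCA·BCA·B·DCA·DCA·ADB·BCA·DCA·BCA·B·DCA·DCA·ADB·BCA·DCA·ADB·BCA·DCA·B·ADB·BCA·B·ADB·BCA·BCA·B·DCA·DCA·ADB·BCA·DCA·BCA·B·DCA·DCA·ADB·BCA·B·ADB·BCA·DCA·ADB·BCA·DCA·B·ADB·BCA·B·ADB·BCA·BCA·B·DCA·DCA·ADB·BCA·DCA·BCA·B·DCA·DCA·ADB·BCA·DCA·ADB·BCA·DCA·B·ADB·BCA·B·ADB·BCA·BCA·B·DCA·DCA·ADB·BCA·DCA·BCA·B·DCA·DCA·ADB·BCA·B·ADB·BCA·DCA·ADB·BCA·DCA·B·ADB·BCA·B·ADB·BCA·BCA·B·DCA·DCA·ADB·BCA
    A ↦ BCA
    B ↦ DCA
    C ↦ ADB
    D ↦ B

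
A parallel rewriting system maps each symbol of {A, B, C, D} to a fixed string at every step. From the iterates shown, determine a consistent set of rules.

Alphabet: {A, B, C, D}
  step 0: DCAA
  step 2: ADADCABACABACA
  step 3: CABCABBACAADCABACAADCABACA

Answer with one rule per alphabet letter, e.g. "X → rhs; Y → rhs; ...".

  step 2 ⇒ step 3: ADADCABACABACA ⇒ CA·B·CA·B·BA·CA·AD·CA·BA·CA·AD·CA·BA·CA
    A ↦ CA
    B ↦ AD
    C ↦ BA
    D ↦ B

A->CA, B->AD, C->BA, D->B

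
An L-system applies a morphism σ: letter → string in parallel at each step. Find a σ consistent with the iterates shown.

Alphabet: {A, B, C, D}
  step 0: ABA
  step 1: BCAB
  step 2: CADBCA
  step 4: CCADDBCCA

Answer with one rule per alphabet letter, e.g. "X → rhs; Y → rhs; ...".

  step 1 ⇒ step 2: BCAB ⇒ CA·D·B·CA
    A ↦ B
    B ↦ CA
    C ↦ D
    D ↦ C  (constrained at step 2)

A->B, B->CA, C->D, D->C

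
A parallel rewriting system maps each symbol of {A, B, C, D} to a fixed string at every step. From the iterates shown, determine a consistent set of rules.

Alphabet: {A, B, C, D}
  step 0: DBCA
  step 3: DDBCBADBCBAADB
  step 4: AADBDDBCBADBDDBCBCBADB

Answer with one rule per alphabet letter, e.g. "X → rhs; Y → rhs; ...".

  step 3 ⇒ step 4: DDBCBADBCBAADB ⇒ A·A·DB·D·DB·CB·A·DB·D·DB·CB·CB·A·DB
    A ↦ CB
    B ↦ DB
    C ↦ D
    D ↦ A

A->CB, B->DB, C->D, D->A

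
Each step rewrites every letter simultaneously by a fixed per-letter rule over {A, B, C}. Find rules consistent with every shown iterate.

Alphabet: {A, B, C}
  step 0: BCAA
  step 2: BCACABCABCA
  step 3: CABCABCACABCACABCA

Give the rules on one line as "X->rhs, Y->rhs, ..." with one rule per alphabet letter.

A->CA, B->CA, C->B

  step 2 ⇒ step 3: BCACABCABCA ⇒ CA·B·CA·B·CA·CA·B·CA·CA·B·CA
    A ↦ CA
    B ↦ CA
    C ↦ B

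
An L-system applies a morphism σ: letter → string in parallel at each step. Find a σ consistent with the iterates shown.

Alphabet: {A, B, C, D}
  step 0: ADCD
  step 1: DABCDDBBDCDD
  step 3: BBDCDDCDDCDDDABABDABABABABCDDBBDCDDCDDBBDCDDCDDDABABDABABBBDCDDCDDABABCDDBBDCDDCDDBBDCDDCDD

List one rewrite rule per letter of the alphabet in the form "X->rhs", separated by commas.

  step 0 ⇒ step 1: ADCD ⇒ DAB·CDD·BBD·CDD
    A ↦ DAB
    C ↦ BBD
    D ↦ CDD
    B ↦ AB  (constrained at step 1)

A->DAB, B->AB, C->BBD, D->CDD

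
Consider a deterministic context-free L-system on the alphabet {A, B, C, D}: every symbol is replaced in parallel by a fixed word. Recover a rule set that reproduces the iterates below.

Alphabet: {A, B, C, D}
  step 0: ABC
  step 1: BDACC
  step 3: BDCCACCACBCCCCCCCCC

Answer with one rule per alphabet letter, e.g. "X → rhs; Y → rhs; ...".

  step 0 ⇒ step 1: ABC ⇒ BD·A·CC
    A ↦ BD
    B ↦ A
    C ↦ CC
    D ↦ CBC  (constrained at step 1)

A->BD, B->A, C->CC, D->CBC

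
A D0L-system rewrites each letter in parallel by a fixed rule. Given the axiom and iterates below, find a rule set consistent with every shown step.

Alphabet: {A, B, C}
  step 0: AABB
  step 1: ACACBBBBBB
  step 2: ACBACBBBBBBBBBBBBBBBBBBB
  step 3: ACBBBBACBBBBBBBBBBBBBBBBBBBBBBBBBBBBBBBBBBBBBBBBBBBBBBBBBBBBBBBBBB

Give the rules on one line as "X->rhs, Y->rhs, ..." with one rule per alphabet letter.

A->AC, B->BBB, C->B

  step 2 ⇒ step 3: ACBACBBBBBBBBBBBBBBBBBBB ⇒ AC·B·BBB·AC·B·BBB·BBB·BBB·BBB·BBB·BBB·BBB·BBB·BBB·BBB·BBB·BBB·BBB·BBB·BBB·BBB·BBB·BBB·BBB
    A ↦ AC
    B ↦ BBB
    C ↦ B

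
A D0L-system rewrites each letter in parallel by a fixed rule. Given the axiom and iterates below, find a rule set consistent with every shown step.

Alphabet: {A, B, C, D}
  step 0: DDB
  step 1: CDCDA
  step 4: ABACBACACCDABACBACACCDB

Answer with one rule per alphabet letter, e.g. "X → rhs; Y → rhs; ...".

A->B, B->A, C->AC, D->CD

  step 0 ⇒ step 1: DDB ⇒ CD·CD·A
    B ↦ A
    D ↦ CD
    A ↦ B  (constrained at step 1)
    C ↦ AC  (constrained at step 1)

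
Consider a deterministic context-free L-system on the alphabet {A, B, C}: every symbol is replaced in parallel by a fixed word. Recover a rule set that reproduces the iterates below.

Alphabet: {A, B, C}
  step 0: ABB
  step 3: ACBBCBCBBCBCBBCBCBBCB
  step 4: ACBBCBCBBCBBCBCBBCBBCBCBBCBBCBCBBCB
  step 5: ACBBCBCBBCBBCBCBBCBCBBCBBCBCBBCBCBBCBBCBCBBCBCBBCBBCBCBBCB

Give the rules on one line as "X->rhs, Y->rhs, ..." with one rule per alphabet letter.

A->ACB, B->CB, C->B

  step 4 ⇒ step 5: ACBBCBCBBCBBCBCBBCBBCBCBBCBBCBCBBCB ⇒ ACB·B·CB·CB·B·CB·B·CB·CB·B·CB·CB·B·CB·B·CB·CB·B·CB·CB·B·CB·B·CB·CB·B·CB·CB·B·CB·B·CB·CB·B·CB
    A ↦ ACB
    B ↦ CB
    C ↦ B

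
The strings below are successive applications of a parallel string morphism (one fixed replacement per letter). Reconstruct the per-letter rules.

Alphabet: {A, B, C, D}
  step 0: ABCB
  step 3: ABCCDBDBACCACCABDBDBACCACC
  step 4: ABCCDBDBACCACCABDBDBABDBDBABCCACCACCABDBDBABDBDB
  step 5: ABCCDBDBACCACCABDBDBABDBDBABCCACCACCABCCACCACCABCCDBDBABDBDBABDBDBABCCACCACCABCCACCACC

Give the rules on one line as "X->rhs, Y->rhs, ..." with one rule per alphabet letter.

A->AB, B->CC, C->DB, D->A

  step 4 ⇒ step 5: ABCCDBDBACCACCABDBDBABDBDBABCCACCACCABDBDBABDBDB ⇒ AB·CC·DB·DB·A·CC·A·CC·AB·DB·DB·AB·DB·DB·AB·CC·A·CC·A·CC·AB·CC·A·CC·A·CC·AB·CC·DB·DB·AB·DB·DB·AB·DB·DB·AB·CC·A·CC·A·CC·AB·CC·A·CC·A·CC
    A ↦ AB
    B ↦ CC
    C ↦ DB
    D ↦ A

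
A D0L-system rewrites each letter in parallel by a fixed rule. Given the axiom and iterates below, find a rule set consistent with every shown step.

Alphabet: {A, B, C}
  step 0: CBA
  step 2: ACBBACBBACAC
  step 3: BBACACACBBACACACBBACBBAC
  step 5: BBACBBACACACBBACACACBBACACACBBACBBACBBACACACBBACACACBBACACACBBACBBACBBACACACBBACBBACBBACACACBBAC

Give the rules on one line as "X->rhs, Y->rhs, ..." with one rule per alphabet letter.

A->B, B->AC, C->BAC

  step 2 ⇒ step 3: ACBBACBBACAC ⇒ B·BAC·AC·AC·B·BAC·AC·AC·B·BAC·B·BAC
    A ↦ B
    B ↦ AC
    C ↦ BAC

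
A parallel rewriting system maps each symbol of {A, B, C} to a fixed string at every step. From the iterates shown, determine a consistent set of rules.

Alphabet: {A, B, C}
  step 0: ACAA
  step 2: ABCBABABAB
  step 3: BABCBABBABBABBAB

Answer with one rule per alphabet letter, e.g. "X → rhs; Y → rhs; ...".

  step 2 ⇒ step 3: ABCBABABAB ⇒ B·AB·CB·AB·B·AB·B·AB·B·AB
    A ↦ B
    B ↦ AB
    C ↦ CB

A->B, B->AB, C->CB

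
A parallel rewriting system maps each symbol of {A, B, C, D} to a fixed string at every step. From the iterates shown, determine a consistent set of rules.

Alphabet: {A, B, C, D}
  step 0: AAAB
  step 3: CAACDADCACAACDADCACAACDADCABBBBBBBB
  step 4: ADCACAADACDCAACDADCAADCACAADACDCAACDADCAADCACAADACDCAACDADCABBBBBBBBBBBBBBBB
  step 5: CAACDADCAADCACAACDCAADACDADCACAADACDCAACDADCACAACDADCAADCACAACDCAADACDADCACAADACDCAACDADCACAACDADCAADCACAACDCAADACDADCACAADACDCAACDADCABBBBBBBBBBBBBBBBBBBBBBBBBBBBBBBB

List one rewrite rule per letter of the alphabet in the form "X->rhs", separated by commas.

A->CA, B->BB, C->AD, D->ACD

  step 4 ⇒ step 5: ADCACAADACDCAACDADCAADCACAADACDCAACDADCAADCACAADACDCAACDADCABBBBBBBBBBBBBBBB ⇒ CA·ACD·AD·CA·AD·CA·CA·ACD·CA·AD·ACD·AD·CA·CA·AD·ACD·CA·ACD·AD·CA·CA·ACD·AD·CA·AD·CA·CA·ACD·CA·AD·ACD·AD·CA·CA·AD·ACD·CA·ACD·AD·CA·CA·ACD·AD·CA·AD·CA·CA·ACD·CA·AD·ACD·AD·CA·CA·AD·ACD·CA·ACD·AD·CA·BB·BB·BB·BB·BB·BB·BB·BB·BB·BB·BB·BB·BB·BB·BB·BB
    A ↦ CA
    B ↦ BB
    C ↦ AD
    D ↦ ACD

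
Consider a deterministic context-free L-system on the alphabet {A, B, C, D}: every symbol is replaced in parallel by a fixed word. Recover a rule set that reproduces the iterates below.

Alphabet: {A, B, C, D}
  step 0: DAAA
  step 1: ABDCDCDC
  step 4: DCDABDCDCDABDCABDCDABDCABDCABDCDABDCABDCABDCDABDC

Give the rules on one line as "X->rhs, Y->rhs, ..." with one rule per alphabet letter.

  step 0 ⇒ step 1: DAAA ⇒ AB·DC·DC·DC
    A ↦ DC
    D ↦ AB
    B ↦ D  (constrained at step 1)
    C ↦ DC  (constrained at step 1)

A->DC, B->D, C->DC, D->AB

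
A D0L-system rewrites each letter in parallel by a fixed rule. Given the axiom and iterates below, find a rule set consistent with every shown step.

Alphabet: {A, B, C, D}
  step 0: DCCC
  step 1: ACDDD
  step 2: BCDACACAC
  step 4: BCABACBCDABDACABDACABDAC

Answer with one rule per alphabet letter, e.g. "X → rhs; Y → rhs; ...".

A->BC, B->AB, C->D, D->AC

  step 1 ⇒ step 2: ACDDD ⇒ BC·D·AC·AC·AC
    A ↦ BC
    C ↦ D
    D ↦ AC
    B ↦ AB  (constrained at step 2)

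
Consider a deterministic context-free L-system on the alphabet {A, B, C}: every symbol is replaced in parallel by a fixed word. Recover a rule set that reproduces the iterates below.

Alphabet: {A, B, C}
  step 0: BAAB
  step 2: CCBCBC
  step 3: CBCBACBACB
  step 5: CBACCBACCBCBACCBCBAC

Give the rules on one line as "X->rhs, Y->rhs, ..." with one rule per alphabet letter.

A->C, B->A, C->CB

  step 2 ⇒ step 3: CCBCBC ⇒ CB·CB·A·CB·A·CB
    B ↦ A
    C ↦ CB
    A ↦ C  (constrained at step 0)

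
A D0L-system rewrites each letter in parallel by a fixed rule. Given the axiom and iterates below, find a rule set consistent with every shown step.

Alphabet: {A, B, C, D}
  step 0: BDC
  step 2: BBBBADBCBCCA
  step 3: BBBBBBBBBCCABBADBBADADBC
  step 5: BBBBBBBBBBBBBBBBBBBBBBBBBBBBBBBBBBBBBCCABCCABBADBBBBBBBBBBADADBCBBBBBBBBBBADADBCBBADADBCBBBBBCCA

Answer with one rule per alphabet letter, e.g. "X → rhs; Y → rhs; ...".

A->BC, B->BB, C->AD, D->CA

  step 2 ⇒ step 3: BBBBADBCBCCA ⇒ BB·BB·BB·BB·BC·CA·BB·AD·BB·AD·AD·BC
    A ↦ BC
    B ↦ BB
    C ↦ AD
    D ↦ CA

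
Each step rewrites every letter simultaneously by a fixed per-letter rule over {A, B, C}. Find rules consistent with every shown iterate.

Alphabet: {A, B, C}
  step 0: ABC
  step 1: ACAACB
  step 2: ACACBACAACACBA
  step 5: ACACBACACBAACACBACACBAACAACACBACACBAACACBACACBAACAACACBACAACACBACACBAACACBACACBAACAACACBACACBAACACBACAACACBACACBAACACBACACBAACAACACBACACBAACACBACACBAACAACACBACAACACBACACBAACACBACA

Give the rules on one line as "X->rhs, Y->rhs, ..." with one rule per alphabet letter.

A->ACA, B->A, C->CB

  step 1 ⇒ step 2: ACAACB ⇒ ACA·CB·ACA·ACA·CB·A
    A ↦ ACA
    B ↦ A
    C ↦ CB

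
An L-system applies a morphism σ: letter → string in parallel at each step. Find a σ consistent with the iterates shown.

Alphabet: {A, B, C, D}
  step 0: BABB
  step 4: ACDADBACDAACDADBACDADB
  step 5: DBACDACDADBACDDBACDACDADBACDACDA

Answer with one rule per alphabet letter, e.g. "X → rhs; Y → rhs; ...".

  step 4 ⇒ step 5: ACDADBACDAACDADBACDADB ⇒ D·B·AC·D·AC·DA·D·B·AC·D·D·B·AC·D·AC·DA·D·B·AC·D·AC·DA
    A ↦ D
    B ↦ DA
    C ↦ B
    D ↦ AC

A->D, B->DA, C->B, D->AC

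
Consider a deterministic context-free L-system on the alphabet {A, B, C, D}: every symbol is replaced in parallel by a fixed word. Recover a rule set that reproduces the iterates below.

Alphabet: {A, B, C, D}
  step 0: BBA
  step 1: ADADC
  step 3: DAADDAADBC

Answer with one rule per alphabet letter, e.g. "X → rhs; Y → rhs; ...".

  step 0 ⇒ step 1: BBA ⇒ AD·AD·C
    A ↦ C
    B ↦ AD
    C ↦ DA  (constrained at step 1)
    D ↦ B  (constrained at step 1)

A->C, B->AD, C->DA, D->B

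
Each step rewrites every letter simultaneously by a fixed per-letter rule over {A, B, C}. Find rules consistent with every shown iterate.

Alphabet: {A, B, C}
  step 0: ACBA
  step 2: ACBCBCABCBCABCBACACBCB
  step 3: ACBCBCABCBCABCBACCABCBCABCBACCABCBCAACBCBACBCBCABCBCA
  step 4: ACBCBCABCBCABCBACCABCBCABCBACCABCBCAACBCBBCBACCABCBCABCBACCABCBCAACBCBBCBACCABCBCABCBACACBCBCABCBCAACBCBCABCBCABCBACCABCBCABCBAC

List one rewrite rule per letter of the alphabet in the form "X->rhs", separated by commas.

A->AC, B->CA, C->BCB

  step 3 ⇒ step 4: ACBCBCABCBCABCBACCABCBCABCBACCABCBCAACBCBACBCBCABCBCA ⇒ AC·BCB·CA·BCB·CA·BCB·AC·CA·BCB·CA·BCB·AC·CA·BCB·CA·AC·BCB·BCB·AC·CA·BCB·CA·BCB·AC·CA·BCB·CA·AC·BCB·BCB·AC·CA·BCB·CA·BCB·AC·AC·BCB·CA·BCB·CA·AC·BCB·CA·BCB·CA·BCB·AC·CA·BCB·CA·BCB·AC
    A ↦ AC
    B ↦ CA
    C ↦ BCB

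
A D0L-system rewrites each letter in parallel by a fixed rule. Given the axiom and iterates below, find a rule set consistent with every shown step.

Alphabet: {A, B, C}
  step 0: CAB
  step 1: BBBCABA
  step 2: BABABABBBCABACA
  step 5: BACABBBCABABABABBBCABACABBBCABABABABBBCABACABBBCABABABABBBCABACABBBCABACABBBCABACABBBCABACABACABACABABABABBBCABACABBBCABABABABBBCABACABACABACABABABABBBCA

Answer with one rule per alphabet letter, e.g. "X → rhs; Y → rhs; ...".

A->CA, B->BA, C->BBB

  step 1 ⇒ step 2: BBBCABA ⇒ BA·BA·BA·BBB·CA·BA·CA
    A ↦ CA
    B ↦ BA
    C ↦ BBB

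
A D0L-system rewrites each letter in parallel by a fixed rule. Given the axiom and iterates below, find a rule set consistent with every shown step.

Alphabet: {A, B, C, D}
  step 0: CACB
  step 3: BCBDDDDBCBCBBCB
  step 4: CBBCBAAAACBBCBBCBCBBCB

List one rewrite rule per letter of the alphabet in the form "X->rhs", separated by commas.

A->DD, B->CB, C->B, D->A

  step 3 ⇒ step 4: BCBDDDDBCBCBBCB ⇒ CB·B·CB·A·A·A·A·CB·B·CB·B·CB·CB·B·CB
    B ↦ CB
    C ↦ B
    D ↦ A
    A ↦ DD  (constrained at step 0)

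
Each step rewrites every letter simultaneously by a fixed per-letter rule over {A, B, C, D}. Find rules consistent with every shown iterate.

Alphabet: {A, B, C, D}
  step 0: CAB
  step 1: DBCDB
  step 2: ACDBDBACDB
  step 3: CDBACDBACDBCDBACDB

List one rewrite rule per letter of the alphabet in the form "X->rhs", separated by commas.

  step 2 ⇒ step 3: ACDBDBACDB ⇒ C·DB·AC·DB·AC·DB·C·DB·AC·DB
    A ↦ C
    B ↦ DB
    C ↦ DB
    D ↦ AC

A->C, B->DB, C->DB, D->AC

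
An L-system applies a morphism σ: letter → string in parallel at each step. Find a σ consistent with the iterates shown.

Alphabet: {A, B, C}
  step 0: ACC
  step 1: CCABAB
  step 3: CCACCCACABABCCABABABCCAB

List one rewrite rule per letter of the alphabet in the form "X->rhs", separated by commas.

  step 0 ⇒ step 1: ACC ⇒ CC·AB·AB
    A ↦ CC
    C ↦ AB
    B ↦ AC  (constrained at step 1)

A->CC, B->AC, C->AB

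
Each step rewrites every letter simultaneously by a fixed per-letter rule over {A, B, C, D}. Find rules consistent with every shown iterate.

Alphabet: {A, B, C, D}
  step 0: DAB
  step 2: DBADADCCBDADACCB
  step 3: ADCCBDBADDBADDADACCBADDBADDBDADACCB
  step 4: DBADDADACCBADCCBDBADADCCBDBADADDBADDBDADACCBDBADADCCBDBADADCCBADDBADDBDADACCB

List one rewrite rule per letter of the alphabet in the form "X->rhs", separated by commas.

A->DB, B->CCB, C->DA, D->AD

  step 3 ⇒ step 4: ADCCBDBADDBADDADACCBADDBADDBDADACCB ⇒ DB·AD·DA·DA·CCB·AD·CCB·DB·AD·AD·CCB·DB·AD·AD·DB·AD·DB·DA·DA·CCB·DB·AD·AD·CCB·DB·AD·AD·CCB·AD·DB·AD·DB·DA·DA·CCB
    A ↦ DB
    B ↦ CCB
    C ↦ DA
    D ↦ AD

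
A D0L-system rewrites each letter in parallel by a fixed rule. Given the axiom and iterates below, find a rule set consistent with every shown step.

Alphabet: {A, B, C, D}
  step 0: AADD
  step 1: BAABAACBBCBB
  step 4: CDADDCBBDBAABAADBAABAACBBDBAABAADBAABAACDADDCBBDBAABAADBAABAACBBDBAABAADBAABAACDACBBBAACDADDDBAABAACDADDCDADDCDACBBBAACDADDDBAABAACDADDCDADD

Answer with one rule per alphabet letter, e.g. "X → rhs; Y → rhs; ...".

A->BAA, B->D, C->CDA, D->CBB

  step 0 ⇒ step 1: AADD ⇒ BAA·BAA·CBB·CBB
    A ↦ BAA
    D ↦ CBB
    B ↦ D  (constrained at step 1)
    C ↦ CDA  (constrained at step 1)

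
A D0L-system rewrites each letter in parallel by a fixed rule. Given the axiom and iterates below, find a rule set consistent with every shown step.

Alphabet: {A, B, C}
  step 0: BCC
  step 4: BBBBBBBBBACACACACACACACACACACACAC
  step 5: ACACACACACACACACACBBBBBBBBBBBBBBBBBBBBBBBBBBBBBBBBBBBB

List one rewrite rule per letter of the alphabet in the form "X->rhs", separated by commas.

  step 4 ⇒ step 5: BBBBBBBBBACACACACACACACACACACACAC ⇒ AC·AC·AC·AC·AC·AC·AC·AC·AC·B·BB·B·BB·B·BB·B·BB·B·BB·B·BB·B·BB·B·BB·B·BB·B·BB·B·BB·B·BB
    A ↦ B
    B ↦ AC
    C ↦ BB

A->B, B->AC, C->BB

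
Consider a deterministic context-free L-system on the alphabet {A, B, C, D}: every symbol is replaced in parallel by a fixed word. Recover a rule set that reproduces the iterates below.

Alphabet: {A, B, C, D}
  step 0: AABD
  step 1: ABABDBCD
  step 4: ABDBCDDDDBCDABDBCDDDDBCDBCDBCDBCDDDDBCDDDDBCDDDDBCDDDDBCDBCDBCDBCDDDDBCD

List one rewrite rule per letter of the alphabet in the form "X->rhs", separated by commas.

  step 0 ⇒ step 1: AABD ⇒ AB·AB·D·BCD
    A ↦ AB
    B ↦ D
    D ↦ BCD
    C ↦ DD  (constrained at step 1)

A->AB, B->D, C->DD, D->BCD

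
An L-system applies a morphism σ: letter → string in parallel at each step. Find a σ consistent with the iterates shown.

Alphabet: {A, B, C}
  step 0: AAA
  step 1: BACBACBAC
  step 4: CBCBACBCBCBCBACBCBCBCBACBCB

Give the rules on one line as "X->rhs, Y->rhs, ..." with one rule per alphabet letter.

  step 0 ⇒ step 1: AAA ⇒ BAC·BAC·BAC
    A ↦ BAC
    B ↦ C  (constrained at step 1)
    C ↦ B  (constrained at step 1)

A->BAC, B->C, C->B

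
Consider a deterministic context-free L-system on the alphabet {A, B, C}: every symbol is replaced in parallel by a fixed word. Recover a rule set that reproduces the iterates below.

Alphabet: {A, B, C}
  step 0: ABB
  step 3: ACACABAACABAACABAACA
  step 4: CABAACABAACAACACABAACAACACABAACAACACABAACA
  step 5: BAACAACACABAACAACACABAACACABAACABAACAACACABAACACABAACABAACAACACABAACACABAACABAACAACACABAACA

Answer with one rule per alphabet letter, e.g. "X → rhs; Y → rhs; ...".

A->CA, B->A, C->BAA

  step 4 ⇒ step 5: CABAACABAACAACACABAACAACACABAACAACACABAACA ⇒ BAA·CA·A·CA·CA·BAA·CA·A·CA·CA·BAA·CA·CA·BAA·CA·BAA·CA·A·CA·CA·BAA·CA·CA·BAA·CA·BAA·CA·A·CA·CA·BAA·CA·CA·BAA·CA·BAA·CA·A·CA·CA·BAA·CA
    A ↦ CA
    B ↦ A
    C ↦ BAA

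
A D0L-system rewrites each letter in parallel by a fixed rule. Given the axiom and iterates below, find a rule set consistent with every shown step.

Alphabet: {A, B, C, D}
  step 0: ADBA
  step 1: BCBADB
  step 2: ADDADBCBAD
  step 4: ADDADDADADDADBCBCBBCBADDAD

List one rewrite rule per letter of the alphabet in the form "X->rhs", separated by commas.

  step 1 ⇒ step 2: BCBADB ⇒ AD·D·AD·B·CB·AD
    A ↦ B
    B ↦ AD
    C ↦ D
    D ↦ CB

A->B, B->AD, C->D, D->CB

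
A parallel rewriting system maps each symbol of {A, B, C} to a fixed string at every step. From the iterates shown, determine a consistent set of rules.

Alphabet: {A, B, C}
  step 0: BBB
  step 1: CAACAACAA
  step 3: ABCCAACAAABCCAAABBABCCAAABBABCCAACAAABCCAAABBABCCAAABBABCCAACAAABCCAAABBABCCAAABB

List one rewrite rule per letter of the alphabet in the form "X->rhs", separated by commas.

  step 0 ⇒ step 1: BBB ⇒ CAA·CAA·CAA
    B ↦ CAA
    A ↦ ABC  (constrained at step 1)
    C ↦ ABB  (constrained at step 1)

A->ABC, B->CAA, C->ABB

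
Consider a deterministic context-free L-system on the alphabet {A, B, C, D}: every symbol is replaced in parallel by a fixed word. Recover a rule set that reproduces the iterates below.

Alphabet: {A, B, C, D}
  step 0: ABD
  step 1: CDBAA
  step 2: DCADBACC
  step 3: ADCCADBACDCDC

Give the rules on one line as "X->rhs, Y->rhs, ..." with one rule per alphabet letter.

A->C, B->DBA, C->DC, D->A

  step 2 ⇒ step 3: DCADBACC ⇒ A·DC·C·A·DBA·C·DC·DC
    A ↦ C
    B ↦ DBA
    C ↦ DC
    D ↦ A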